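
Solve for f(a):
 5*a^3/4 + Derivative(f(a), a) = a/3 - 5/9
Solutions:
 f(a) = C1 - 5*a^4/16 + a^2/6 - 5*a/9


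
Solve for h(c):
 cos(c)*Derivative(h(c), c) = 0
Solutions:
 h(c) = C1


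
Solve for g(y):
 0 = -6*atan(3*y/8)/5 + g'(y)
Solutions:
 g(y) = C1 + 6*y*atan(3*y/8)/5 - 8*log(9*y^2 + 64)/5


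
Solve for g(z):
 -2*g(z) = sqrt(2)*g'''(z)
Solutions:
 g(z) = C3*exp(-2^(1/6)*z) + (C1*sin(2^(1/6)*sqrt(3)*z/2) + C2*cos(2^(1/6)*sqrt(3)*z/2))*exp(2^(1/6)*z/2)


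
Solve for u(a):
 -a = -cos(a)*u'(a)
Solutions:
 u(a) = C1 + Integral(a/cos(a), a)


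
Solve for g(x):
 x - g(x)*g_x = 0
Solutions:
 g(x) = -sqrt(C1 + x^2)
 g(x) = sqrt(C1 + x^2)


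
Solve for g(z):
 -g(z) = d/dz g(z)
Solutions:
 g(z) = C1*exp(-z)


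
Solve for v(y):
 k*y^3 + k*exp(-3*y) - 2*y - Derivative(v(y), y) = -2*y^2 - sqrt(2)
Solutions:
 v(y) = C1 + k*y^4/4 - k*exp(-3*y)/3 + 2*y^3/3 - y^2 + sqrt(2)*y


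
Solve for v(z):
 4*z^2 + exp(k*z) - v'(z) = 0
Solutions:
 v(z) = C1 + 4*z^3/3 + exp(k*z)/k


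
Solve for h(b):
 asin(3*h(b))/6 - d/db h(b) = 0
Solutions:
 Integral(1/asin(3*_y), (_y, h(b))) = C1 + b/6


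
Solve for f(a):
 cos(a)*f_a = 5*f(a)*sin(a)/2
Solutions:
 f(a) = C1/cos(a)^(5/2)


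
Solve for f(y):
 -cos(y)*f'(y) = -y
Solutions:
 f(y) = C1 + Integral(y/cos(y), y)


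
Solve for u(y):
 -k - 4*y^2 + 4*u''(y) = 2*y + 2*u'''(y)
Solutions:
 u(y) = C1 + C2*y + C3*exp(2*y) + y^4/12 + y^3/4 + y^2*(k + 3)/8


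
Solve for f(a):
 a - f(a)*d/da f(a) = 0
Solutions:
 f(a) = -sqrt(C1 + a^2)
 f(a) = sqrt(C1 + a^2)


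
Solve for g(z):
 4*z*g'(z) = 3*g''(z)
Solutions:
 g(z) = C1 + C2*erfi(sqrt(6)*z/3)


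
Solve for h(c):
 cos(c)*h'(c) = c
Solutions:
 h(c) = C1 + Integral(c/cos(c), c)


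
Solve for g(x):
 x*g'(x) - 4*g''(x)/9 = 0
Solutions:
 g(x) = C1 + C2*erfi(3*sqrt(2)*x/4)


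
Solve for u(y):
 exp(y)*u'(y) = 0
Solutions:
 u(y) = C1


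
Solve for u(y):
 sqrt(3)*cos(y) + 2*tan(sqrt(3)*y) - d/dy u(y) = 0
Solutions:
 u(y) = C1 - 2*sqrt(3)*log(cos(sqrt(3)*y))/3 + sqrt(3)*sin(y)


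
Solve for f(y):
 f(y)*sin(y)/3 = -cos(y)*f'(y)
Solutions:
 f(y) = C1*cos(y)^(1/3)


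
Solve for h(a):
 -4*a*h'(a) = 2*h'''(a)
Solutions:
 h(a) = C1 + Integral(C2*airyai(-2^(1/3)*a) + C3*airybi(-2^(1/3)*a), a)


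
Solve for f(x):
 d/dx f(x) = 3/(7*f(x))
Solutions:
 f(x) = -sqrt(C1 + 42*x)/7
 f(x) = sqrt(C1 + 42*x)/7


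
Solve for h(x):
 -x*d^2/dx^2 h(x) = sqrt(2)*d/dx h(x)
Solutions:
 h(x) = C1 + C2*x^(1 - sqrt(2))


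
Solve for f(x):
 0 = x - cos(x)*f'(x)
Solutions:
 f(x) = C1 + Integral(x/cos(x), x)


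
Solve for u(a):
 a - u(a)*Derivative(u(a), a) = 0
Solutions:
 u(a) = -sqrt(C1 + a^2)
 u(a) = sqrt(C1 + a^2)


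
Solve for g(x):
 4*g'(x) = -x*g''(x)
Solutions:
 g(x) = C1 + C2/x^3


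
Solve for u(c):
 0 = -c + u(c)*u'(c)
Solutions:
 u(c) = -sqrt(C1 + c^2)
 u(c) = sqrt(C1 + c^2)


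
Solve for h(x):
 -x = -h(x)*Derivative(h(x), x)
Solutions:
 h(x) = -sqrt(C1 + x^2)
 h(x) = sqrt(C1 + x^2)


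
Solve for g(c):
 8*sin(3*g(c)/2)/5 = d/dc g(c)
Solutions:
 -8*c/5 + log(cos(3*g(c)/2) - 1)/3 - log(cos(3*g(c)/2) + 1)/3 = C1


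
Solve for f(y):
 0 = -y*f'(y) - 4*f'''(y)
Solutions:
 f(y) = C1 + Integral(C2*airyai(-2^(1/3)*y/2) + C3*airybi(-2^(1/3)*y/2), y)


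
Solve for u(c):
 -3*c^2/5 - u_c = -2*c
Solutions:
 u(c) = C1 - c^3/5 + c^2


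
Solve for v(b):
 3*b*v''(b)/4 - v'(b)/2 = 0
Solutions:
 v(b) = C1 + C2*b^(5/3)


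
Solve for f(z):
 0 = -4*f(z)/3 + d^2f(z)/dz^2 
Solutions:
 f(z) = C1*exp(-2*sqrt(3)*z/3) + C2*exp(2*sqrt(3)*z/3)


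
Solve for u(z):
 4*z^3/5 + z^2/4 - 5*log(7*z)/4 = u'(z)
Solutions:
 u(z) = C1 + z^4/5 + z^3/12 - 5*z*log(z)/4 - 5*z*log(7)/4 + 5*z/4


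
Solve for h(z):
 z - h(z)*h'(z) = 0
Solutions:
 h(z) = -sqrt(C1 + z^2)
 h(z) = sqrt(C1 + z^2)


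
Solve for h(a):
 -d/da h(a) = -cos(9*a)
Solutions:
 h(a) = C1 + sin(9*a)/9


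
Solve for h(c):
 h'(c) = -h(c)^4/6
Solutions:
 h(c) = 2^(1/3)*(1/(C1 + c))^(1/3)
 h(c) = 2^(1/3)*(-1 - sqrt(3)*I)*(1/(C1 + c))^(1/3)/2
 h(c) = 2^(1/3)*(-1 + sqrt(3)*I)*(1/(C1 + c))^(1/3)/2


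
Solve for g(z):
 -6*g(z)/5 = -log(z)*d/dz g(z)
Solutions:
 g(z) = C1*exp(6*li(z)/5)


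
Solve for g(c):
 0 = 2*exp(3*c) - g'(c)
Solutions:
 g(c) = C1 + 2*exp(3*c)/3


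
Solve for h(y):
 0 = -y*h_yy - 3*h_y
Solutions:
 h(y) = C1 + C2/y^2


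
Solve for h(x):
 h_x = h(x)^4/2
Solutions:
 h(x) = 2^(1/3)*(-1/(C1 + 3*x))^(1/3)
 h(x) = 2^(1/3)*(-1/(C1 + x))^(1/3)*(-3^(2/3) - 3*3^(1/6)*I)/6
 h(x) = 2^(1/3)*(-1/(C1 + x))^(1/3)*(-3^(2/3) + 3*3^(1/6)*I)/6


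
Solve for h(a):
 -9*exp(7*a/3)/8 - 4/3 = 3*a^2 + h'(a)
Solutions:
 h(a) = C1 - a^3 - 4*a/3 - 27*exp(7*a/3)/56


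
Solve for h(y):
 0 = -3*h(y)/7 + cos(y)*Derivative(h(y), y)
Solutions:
 h(y) = C1*(sin(y) + 1)^(3/14)/(sin(y) - 1)^(3/14)


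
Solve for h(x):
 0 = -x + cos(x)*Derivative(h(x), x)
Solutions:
 h(x) = C1 + Integral(x/cos(x), x)


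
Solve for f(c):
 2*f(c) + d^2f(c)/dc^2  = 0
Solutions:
 f(c) = C1*sin(sqrt(2)*c) + C2*cos(sqrt(2)*c)


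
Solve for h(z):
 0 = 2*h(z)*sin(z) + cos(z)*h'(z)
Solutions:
 h(z) = C1*cos(z)^2


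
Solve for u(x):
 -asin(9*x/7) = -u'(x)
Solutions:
 u(x) = C1 + x*asin(9*x/7) + sqrt(49 - 81*x^2)/9


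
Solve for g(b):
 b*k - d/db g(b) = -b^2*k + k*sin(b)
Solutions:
 g(b) = C1 + b^3*k/3 + b^2*k/2 + k*cos(b)


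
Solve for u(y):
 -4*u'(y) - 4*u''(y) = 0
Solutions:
 u(y) = C1 + C2*exp(-y)


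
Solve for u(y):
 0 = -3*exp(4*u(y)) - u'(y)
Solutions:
 u(y) = log(-I*(1/(C1 + 12*y))^(1/4))
 u(y) = log(I*(1/(C1 + 12*y))^(1/4))
 u(y) = log(-(1/(C1 + 12*y))^(1/4))
 u(y) = log(1/(C1 + 12*y))/4


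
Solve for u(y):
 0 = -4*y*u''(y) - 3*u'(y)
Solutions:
 u(y) = C1 + C2*y^(1/4)


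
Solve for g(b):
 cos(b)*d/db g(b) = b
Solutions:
 g(b) = C1 + Integral(b/cos(b), b)


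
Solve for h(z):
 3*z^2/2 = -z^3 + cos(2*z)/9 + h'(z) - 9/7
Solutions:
 h(z) = C1 + z^4/4 + z^3/2 + 9*z/7 - sin(2*z)/18


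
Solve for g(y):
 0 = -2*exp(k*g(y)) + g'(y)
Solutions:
 g(y) = Piecewise((log(-1/(C1*k + 2*k*y))/k, Ne(k, 0)), (nan, True))
 g(y) = Piecewise((C1 + 2*y, Eq(k, 0)), (nan, True))


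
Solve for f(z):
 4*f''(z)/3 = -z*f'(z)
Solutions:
 f(z) = C1 + C2*erf(sqrt(6)*z/4)


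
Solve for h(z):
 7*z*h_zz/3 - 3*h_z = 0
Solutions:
 h(z) = C1 + C2*z^(16/7)


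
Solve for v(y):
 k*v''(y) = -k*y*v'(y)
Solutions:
 v(y) = C1 + C2*erf(sqrt(2)*y/2)


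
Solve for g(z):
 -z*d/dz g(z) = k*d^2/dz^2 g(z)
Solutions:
 g(z) = C1 + C2*sqrt(k)*erf(sqrt(2)*z*sqrt(1/k)/2)


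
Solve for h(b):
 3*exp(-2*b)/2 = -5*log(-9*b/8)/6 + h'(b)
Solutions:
 h(b) = C1 + 5*b*log(-b)/6 + 5*b*(-3*log(2) - 1 + 2*log(3))/6 - 3*exp(-2*b)/4


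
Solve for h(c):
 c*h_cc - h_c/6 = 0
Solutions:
 h(c) = C1 + C2*c^(7/6)


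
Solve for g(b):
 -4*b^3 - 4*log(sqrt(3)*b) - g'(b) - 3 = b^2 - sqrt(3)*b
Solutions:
 g(b) = C1 - b^4 - b^3/3 + sqrt(3)*b^2/2 - 4*b*log(b) - b*log(9) + b


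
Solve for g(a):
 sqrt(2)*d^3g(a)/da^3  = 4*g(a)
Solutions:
 g(a) = C3*exp(sqrt(2)*a) + (C1*sin(sqrt(6)*a/2) + C2*cos(sqrt(6)*a/2))*exp(-sqrt(2)*a/2)


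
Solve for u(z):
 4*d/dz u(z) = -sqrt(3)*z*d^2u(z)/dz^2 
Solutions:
 u(z) = C1 + C2*z^(1 - 4*sqrt(3)/3)


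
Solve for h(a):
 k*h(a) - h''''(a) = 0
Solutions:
 h(a) = C1*exp(-a*k^(1/4)) + C2*exp(a*k^(1/4)) + C3*exp(-I*a*k^(1/4)) + C4*exp(I*a*k^(1/4))


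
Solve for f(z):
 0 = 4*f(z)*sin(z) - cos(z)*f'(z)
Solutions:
 f(z) = C1/cos(z)^4


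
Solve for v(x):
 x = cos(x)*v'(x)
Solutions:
 v(x) = C1 + Integral(x/cos(x), x)


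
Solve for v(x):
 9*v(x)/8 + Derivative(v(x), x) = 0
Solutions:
 v(x) = C1*exp(-9*x/8)


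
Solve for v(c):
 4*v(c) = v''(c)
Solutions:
 v(c) = C1*exp(-2*c) + C2*exp(2*c)


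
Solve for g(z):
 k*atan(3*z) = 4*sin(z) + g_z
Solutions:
 g(z) = C1 + k*(z*atan(3*z) - log(9*z^2 + 1)/6) + 4*cos(z)


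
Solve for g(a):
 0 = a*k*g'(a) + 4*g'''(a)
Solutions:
 g(a) = C1 + Integral(C2*airyai(2^(1/3)*a*(-k)^(1/3)/2) + C3*airybi(2^(1/3)*a*(-k)^(1/3)/2), a)


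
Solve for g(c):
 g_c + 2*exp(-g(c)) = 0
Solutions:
 g(c) = log(C1 - 2*c)


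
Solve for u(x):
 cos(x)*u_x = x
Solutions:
 u(x) = C1 + Integral(x/cos(x), x)


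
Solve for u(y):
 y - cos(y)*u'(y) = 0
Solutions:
 u(y) = C1 + Integral(y/cos(y), y)


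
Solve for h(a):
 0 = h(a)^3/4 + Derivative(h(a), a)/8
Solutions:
 h(a) = -sqrt(2)*sqrt(-1/(C1 - 2*a))/2
 h(a) = sqrt(2)*sqrt(-1/(C1 - 2*a))/2


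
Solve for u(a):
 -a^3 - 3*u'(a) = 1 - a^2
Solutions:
 u(a) = C1 - a^4/12 + a^3/9 - a/3


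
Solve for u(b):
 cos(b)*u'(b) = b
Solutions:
 u(b) = C1 + Integral(b/cos(b), b)


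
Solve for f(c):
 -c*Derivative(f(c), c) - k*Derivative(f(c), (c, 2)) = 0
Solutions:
 f(c) = C1 + C2*sqrt(k)*erf(sqrt(2)*c*sqrt(1/k)/2)


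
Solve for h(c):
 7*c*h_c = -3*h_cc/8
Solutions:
 h(c) = C1 + C2*erf(2*sqrt(21)*c/3)


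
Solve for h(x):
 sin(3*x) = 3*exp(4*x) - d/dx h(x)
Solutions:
 h(x) = C1 + 3*exp(4*x)/4 + cos(3*x)/3


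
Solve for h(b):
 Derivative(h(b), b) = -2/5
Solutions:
 h(b) = C1 - 2*b/5


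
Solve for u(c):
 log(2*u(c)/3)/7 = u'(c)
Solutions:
 -7*Integral(1/(log(_y) - log(3) + log(2)), (_y, u(c))) = C1 - c


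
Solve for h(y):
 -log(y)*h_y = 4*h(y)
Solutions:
 h(y) = C1*exp(-4*li(y))


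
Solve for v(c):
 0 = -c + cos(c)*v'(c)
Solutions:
 v(c) = C1 + Integral(c/cos(c), c)


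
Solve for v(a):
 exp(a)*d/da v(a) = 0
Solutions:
 v(a) = C1


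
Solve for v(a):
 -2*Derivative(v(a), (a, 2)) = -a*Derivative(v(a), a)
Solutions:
 v(a) = C1 + C2*erfi(a/2)


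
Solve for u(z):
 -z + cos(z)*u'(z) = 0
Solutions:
 u(z) = C1 + Integral(z/cos(z), z)


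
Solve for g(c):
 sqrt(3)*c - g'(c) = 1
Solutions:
 g(c) = C1 + sqrt(3)*c^2/2 - c


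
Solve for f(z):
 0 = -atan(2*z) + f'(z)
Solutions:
 f(z) = C1 + z*atan(2*z) - log(4*z^2 + 1)/4


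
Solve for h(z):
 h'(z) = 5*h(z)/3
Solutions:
 h(z) = C1*exp(5*z/3)


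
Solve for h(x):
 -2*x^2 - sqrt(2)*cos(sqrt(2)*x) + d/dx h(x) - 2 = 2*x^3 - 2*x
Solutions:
 h(x) = C1 + x^4/2 + 2*x^3/3 - x^2 + 2*x + sin(sqrt(2)*x)


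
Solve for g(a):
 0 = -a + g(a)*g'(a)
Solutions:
 g(a) = -sqrt(C1 + a^2)
 g(a) = sqrt(C1 + a^2)


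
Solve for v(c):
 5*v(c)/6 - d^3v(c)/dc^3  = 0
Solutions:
 v(c) = C3*exp(5^(1/3)*6^(2/3)*c/6) + (C1*sin(2^(2/3)*3^(1/6)*5^(1/3)*c/4) + C2*cos(2^(2/3)*3^(1/6)*5^(1/3)*c/4))*exp(-5^(1/3)*6^(2/3)*c/12)


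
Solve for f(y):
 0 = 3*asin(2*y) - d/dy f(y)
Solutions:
 f(y) = C1 + 3*y*asin(2*y) + 3*sqrt(1 - 4*y^2)/2


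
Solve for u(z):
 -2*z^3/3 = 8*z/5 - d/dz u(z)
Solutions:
 u(z) = C1 + z^4/6 + 4*z^2/5


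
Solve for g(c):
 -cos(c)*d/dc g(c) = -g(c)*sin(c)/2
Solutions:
 g(c) = C1/sqrt(cos(c))


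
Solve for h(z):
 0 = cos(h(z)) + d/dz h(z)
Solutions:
 h(z) = pi - asin((C1 + exp(2*z))/(C1 - exp(2*z)))
 h(z) = asin((C1 + exp(2*z))/(C1 - exp(2*z)))


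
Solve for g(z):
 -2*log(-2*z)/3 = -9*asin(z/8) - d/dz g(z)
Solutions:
 g(z) = C1 + 2*z*log(-z)/3 - 9*z*asin(z/8) - 2*z/3 + 2*z*log(2)/3 - 9*sqrt(64 - z^2)


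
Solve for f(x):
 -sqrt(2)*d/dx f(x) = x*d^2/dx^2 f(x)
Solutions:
 f(x) = C1 + C2*x^(1 - sqrt(2))


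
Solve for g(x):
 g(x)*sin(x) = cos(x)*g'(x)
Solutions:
 g(x) = C1/cos(x)


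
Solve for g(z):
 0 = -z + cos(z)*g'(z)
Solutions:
 g(z) = C1 + Integral(z/cos(z), z)


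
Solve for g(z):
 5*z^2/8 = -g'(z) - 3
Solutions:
 g(z) = C1 - 5*z^3/24 - 3*z


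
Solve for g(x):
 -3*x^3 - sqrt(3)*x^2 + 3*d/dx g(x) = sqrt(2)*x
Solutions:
 g(x) = C1 + x^4/4 + sqrt(3)*x^3/9 + sqrt(2)*x^2/6


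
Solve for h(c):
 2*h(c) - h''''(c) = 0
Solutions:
 h(c) = C1*exp(-2^(1/4)*c) + C2*exp(2^(1/4)*c) + C3*sin(2^(1/4)*c) + C4*cos(2^(1/4)*c)


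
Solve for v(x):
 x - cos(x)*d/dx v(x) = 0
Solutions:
 v(x) = C1 + Integral(x/cos(x), x)


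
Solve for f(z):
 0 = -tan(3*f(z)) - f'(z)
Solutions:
 f(z) = -asin(C1*exp(-3*z))/3 + pi/3
 f(z) = asin(C1*exp(-3*z))/3


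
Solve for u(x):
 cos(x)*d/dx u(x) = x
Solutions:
 u(x) = C1 + Integral(x/cos(x), x)


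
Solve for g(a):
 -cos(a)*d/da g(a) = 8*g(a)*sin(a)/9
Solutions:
 g(a) = C1*cos(a)^(8/9)


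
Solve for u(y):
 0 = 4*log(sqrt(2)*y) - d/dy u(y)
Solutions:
 u(y) = C1 + 4*y*log(y) - 4*y + y*log(4)


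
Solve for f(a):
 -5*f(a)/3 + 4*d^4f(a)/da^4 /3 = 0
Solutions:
 f(a) = C1*exp(-sqrt(2)*5^(1/4)*a/2) + C2*exp(sqrt(2)*5^(1/4)*a/2) + C3*sin(sqrt(2)*5^(1/4)*a/2) + C4*cos(sqrt(2)*5^(1/4)*a/2)


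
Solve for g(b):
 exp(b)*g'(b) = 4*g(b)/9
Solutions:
 g(b) = C1*exp(-4*exp(-b)/9)


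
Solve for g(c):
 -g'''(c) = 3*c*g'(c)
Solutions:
 g(c) = C1 + Integral(C2*airyai(-3^(1/3)*c) + C3*airybi(-3^(1/3)*c), c)


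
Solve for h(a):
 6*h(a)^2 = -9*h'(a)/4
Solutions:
 h(a) = 3/(C1 + 8*a)


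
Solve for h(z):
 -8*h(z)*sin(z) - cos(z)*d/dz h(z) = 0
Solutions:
 h(z) = C1*cos(z)^8


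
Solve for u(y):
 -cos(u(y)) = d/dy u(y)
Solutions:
 u(y) = pi - asin((C1 + exp(2*y))/(C1 - exp(2*y)))
 u(y) = asin((C1 + exp(2*y))/(C1 - exp(2*y)))


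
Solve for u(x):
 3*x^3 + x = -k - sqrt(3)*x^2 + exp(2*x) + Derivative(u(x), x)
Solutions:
 u(x) = C1 + k*x + 3*x^4/4 + sqrt(3)*x^3/3 + x^2/2 - exp(2*x)/2


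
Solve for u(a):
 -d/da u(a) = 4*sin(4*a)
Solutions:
 u(a) = C1 + cos(4*a)


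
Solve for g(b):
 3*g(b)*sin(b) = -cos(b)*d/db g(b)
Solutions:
 g(b) = C1*cos(b)^3


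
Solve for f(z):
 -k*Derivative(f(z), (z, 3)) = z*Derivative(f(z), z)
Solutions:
 f(z) = C1 + Integral(C2*airyai(z*(-1/k)^(1/3)) + C3*airybi(z*(-1/k)^(1/3)), z)


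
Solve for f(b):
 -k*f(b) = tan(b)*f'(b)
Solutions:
 f(b) = C1*exp(-k*log(sin(b)))


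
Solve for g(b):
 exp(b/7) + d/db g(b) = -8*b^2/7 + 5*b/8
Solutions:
 g(b) = C1 - 8*b^3/21 + 5*b^2/16 - 7*exp(b/7)


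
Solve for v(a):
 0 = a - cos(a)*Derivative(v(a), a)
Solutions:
 v(a) = C1 + Integral(a/cos(a), a)


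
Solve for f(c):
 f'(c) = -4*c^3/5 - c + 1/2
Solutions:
 f(c) = C1 - c^4/5 - c^2/2 + c/2


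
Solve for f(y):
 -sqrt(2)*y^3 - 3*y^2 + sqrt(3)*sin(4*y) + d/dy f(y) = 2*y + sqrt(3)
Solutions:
 f(y) = C1 + sqrt(2)*y^4/4 + y^3 + y^2 + sqrt(3)*y + sqrt(3)*cos(4*y)/4


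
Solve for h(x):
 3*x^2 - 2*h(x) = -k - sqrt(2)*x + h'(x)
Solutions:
 h(x) = C1*exp(-2*x) + k/2 + 3*x^2/2 - 3*x/2 + sqrt(2)*x/2 - sqrt(2)/4 + 3/4


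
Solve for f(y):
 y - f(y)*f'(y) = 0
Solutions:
 f(y) = -sqrt(C1 + y^2)
 f(y) = sqrt(C1 + y^2)


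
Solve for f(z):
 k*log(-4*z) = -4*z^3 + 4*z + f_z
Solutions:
 f(z) = C1 + k*z*log(-z) + k*z*(-1 + 2*log(2)) + z^4 - 2*z^2


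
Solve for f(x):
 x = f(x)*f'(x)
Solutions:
 f(x) = -sqrt(C1 + x^2)
 f(x) = sqrt(C1 + x^2)


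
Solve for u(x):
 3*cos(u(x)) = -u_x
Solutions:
 u(x) = pi - asin((C1 + exp(6*x))/(C1 - exp(6*x)))
 u(x) = asin((C1 + exp(6*x))/(C1 - exp(6*x)))


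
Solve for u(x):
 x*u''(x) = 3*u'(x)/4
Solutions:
 u(x) = C1 + C2*x^(7/4)


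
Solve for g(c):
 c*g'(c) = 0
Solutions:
 g(c) = C1


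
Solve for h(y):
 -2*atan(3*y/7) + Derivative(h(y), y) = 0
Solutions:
 h(y) = C1 + 2*y*atan(3*y/7) - 7*log(9*y^2 + 49)/3


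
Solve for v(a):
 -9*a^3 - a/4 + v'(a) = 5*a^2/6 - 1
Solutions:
 v(a) = C1 + 9*a^4/4 + 5*a^3/18 + a^2/8 - a


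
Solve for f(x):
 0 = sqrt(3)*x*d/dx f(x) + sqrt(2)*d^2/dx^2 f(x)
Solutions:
 f(x) = C1 + C2*erf(6^(1/4)*x/2)


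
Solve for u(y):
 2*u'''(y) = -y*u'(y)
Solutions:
 u(y) = C1 + Integral(C2*airyai(-2^(2/3)*y/2) + C3*airybi(-2^(2/3)*y/2), y)


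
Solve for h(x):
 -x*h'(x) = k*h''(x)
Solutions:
 h(x) = C1 + C2*sqrt(k)*erf(sqrt(2)*x*sqrt(1/k)/2)


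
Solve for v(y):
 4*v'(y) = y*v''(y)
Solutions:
 v(y) = C1 + C2*y^5


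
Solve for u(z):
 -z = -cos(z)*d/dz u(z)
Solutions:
 u(z) = C1 + Integral(z/cos(z), z)


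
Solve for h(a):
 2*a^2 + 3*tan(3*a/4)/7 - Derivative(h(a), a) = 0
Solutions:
 h(a) = C1 + 2*a^3/3 - 4*log(cos(3*a/4))/7


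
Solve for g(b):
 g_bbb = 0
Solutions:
 g(b) = C1 + C2*b + C3*b^2


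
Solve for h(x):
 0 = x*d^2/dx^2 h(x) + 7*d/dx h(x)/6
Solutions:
 h(x) = C1 + C2/x^(1/6)


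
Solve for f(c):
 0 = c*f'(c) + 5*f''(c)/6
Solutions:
 f(c) = C1 + C2*erf(sqrt(15)*c/5)


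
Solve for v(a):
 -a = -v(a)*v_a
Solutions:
 v(a) = -sqrt(C1 + a^2)
 v(a) = sqrt(C1 + a^2)


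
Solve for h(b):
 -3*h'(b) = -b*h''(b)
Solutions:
 h(b) = C1 + C2*b^4


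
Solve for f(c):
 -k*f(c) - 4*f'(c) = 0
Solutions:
 f(c) = C1*exp(-c*k/4)


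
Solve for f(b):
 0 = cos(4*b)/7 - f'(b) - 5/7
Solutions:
 f(b) = C1 - 5*b/7 + sin(4*b)/28


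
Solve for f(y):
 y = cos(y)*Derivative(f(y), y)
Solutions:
 f(y) = C1 + Integral(y/cos(y), y)


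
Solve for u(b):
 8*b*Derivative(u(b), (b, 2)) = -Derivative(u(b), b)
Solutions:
 u(b) = C1 + C2*b^(7/8)


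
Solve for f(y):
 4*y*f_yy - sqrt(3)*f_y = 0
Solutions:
 f(y) = C1 + C2*y^(sqrt(3)/4 + 1)


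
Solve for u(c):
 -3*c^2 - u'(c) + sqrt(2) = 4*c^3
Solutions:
 u(c) = C1 - c^4 - c^3 + sqrt(2)*c


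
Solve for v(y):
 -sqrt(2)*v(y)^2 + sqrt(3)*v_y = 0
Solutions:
 v(y) = -3/(C1 + sqrt(6)*y)


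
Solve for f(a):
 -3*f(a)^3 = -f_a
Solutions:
 f(a) = -sqrt(2)*sqrt(-1/(C1 + 3*a))/2
 f(a) = sqrt(2)*sqrt(-1/(C1 + 3*a))/2


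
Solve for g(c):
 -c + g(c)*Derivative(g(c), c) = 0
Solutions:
 g(c) = -sqrt(C1 + c^2)
 g(c) = sqrt(C1 + c^2)


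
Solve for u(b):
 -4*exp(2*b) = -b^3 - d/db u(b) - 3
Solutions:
 u(b) = C1 - b^4/4 - 3*b + 2*exp(2*b)


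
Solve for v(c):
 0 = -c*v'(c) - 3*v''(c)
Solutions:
 v(c) = C1 + C2*erf(sqrt(6)*c/6)


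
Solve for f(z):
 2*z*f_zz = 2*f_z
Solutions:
 f(z) = C1 + C2*z^2


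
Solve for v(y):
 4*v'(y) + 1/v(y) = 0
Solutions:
 v(y) = -sqrt(C1 - 2*y)/2
 v(y) = sqrt(C1 - 2*y)/2


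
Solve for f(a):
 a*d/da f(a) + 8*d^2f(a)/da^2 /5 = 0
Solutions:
 f(a) = C1 + C2*erf(sqrt(5)*a/4)


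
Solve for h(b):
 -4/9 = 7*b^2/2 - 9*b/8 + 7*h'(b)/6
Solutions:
 h(b) = C1 - b^3 + 27*b^2/56 - 8*b/21


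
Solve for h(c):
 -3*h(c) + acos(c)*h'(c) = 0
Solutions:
 h(c) = C1*exp(3*Integral(1/acos(c), c))


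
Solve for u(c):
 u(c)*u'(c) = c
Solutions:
 u(c) = -sqrt(C1 + c^2)
 u(c) = sqrt(C1 + c^2)


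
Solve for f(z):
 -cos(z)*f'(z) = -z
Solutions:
 f(z) = C1 + Integral(z/cos(z), z)


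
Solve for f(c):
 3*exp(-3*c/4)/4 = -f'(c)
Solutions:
 f(c) = C1 + exp(-3*c/4)


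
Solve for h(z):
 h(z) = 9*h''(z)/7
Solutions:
 h(z) = C1*exp(-sqrt(7)*z/3) + C2*exp(sqrt(7)*z/3)


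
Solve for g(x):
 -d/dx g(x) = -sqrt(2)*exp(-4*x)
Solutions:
 g(x) = C1 - sqrt(2)*exp(-4*x)/4


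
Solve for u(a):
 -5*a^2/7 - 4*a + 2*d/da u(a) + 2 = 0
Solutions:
 u(a) = C1 + 5*a^3/42 + a^2 - a


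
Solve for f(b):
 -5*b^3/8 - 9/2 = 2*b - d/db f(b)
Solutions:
 f(b) = C1 + 5*b^4/32 + b^2 + 9*b/2


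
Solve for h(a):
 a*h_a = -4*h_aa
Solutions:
 h(a) = C1 + C2*erf(sqrt(2)*a/4)


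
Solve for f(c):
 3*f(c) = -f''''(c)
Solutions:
 f(c) = (C1*sin(sqrt(2)*3^(1/4)*c/2) + C2*cos(sqrt(2)*3^(1/4)*c/2))*exp(-sqrt(2)*3^(1/4)*c/2) + (C3*sin(sqrt(2)*3^(1/4)*c/2) + C4*cos(sqrt(2)*3^(1/4)*c/2))*exp(sqrt(2)*3^(1/4)*c/2)


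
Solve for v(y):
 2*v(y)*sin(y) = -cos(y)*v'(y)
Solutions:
 v(y) = C1*cos(y)^2


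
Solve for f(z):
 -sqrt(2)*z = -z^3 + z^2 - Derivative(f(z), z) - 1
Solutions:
 f(z) = C1 - z^4/4 + z^3/3 + sqrt(2)*z^2/2 - z


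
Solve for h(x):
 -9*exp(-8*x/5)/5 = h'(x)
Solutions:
 h(x) = C1 + 9*exp(-8*x/5)/8


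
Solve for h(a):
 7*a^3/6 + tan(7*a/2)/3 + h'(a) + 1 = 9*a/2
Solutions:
 h(a) = C1 - 7*a^4/24 + 9*a^2/4 - a + 2*log(cos(7*a/2))/21


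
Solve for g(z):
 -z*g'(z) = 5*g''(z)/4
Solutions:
 g(z) = C1 + C2*erf(sqrt(10)*z/5)


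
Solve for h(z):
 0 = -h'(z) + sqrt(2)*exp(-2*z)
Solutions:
 h(z) = C1 - sqrt(2)*exp(-2*z)/2


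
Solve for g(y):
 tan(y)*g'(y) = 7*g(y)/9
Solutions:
 g(y) = C1*sin(y)^(7/9)


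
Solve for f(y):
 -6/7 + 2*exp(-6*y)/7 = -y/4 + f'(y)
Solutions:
 f(y) = C1 + y^2/8 - 6*y/7 - exp(-6*y)/21


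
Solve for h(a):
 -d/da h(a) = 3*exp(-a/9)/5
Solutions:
 h(a) = C1 + 27*exp(-a/9)/5


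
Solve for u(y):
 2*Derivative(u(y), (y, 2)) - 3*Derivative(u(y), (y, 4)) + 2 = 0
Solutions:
 u(y) = C1 + C2*y + C3*exp(-sqrt(6)*y/3) + C4*exp(sqrt(6)*y/3) - y^2/2


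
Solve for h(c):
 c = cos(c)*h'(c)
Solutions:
 h(c) = C1 + Integral(c/cos(c), c)


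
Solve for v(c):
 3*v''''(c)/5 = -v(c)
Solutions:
 v(c) = (C1*sin(sqrt(2)*3^(3/4)*5^(1/4)*c/6) + C2*cos(sqrt(2)*3^(3/4)*5^(1/4)*c/6))*exp(-sqrt(2)*3^(3/4)*5^(1/4)*c/6) + (C3*sin(sqrt(2)*3^(3/4)*5^(1/4)*c/6) + C4*cos(sqrt(2)*3^(3/4)*5^(1/4)*c/6))*exp(sqrt(2)*3^(3/4)*5^(1/4)*c/6)


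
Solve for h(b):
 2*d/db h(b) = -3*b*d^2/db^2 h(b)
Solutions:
 h(b) = C1 + C2*b^(1/3)


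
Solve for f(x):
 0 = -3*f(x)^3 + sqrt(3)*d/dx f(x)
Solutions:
 f(x) = -sqrt(2)*sqrt(-1/(C1 + sqrt(3)*x))/2
 f(x) = sqrt(2)*sqrt(-1/(C1 + sqrt(3)*x))/2


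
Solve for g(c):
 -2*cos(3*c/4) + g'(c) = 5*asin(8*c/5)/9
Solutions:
 g(c) = C1 + 5*c*asin(8*c/5)/9 + 5*sqrt(25 - 64*c^2)/72 + 8*sin(3*c/4)/3


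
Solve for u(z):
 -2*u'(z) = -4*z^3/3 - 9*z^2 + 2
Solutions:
 u(z) = C1 + z^4/6 + 3*z^3/2 - z


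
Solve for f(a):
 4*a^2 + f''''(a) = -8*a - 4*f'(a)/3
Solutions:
 f(a) = C1 + C4*exp(-6^(2/3)*a/3) - a^3 - 3*a^2 + (C2*sin(2^(2/3)*3^(1/6)*a/2) + C3*cos(2^(2/3)*3^(1/6)*a/2))*exp(6^(2/3)*a/6)


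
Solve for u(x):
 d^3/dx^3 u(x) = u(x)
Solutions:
 u(x) = C3*exp(x) + (C1*sin(sqrt(3)*x/2) + C2*cos(sqrt(3)*x/2))*exp(-x/2)


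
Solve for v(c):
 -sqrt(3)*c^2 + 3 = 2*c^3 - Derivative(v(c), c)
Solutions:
 v(c) = C1 + c^4/2 + sqrt(3)*c^3/3 - 3*c


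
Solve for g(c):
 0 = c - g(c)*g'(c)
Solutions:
 g(c) = -sqrt(C1 + c^2)
 g(c) = sqrt(C1 + c^2)


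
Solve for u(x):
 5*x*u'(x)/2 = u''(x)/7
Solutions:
 u(x) = C1 + C2*erfi(sqrt(35)*x/2)


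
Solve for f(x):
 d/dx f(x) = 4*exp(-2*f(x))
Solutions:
 f(x) = log(-sqrt(C1 + 8*x))
 f(x) = log(C1 + 8*x)/2


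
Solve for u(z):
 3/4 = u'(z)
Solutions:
 u(z) = C1 + 3*z/4


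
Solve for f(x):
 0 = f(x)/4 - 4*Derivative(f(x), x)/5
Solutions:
 f(x) = C1*exp(5*x/16)


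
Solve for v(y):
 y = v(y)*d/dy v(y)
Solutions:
 v(y) = -sqrt(C1 + y^2)
 v(y) = sqrt(C1 + y^2)


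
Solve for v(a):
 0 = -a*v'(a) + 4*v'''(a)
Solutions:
 v(a) = C1 + Integral(C2*airyai(2^(1/3)*a/2) + C3*airybi(2^(1/3)*a/2), a)


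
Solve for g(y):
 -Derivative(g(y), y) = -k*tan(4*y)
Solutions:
 g(y) = C1 - k*log(cos(4*y))/4


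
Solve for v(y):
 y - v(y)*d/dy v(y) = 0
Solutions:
 v(y) = -sqrt(C1 + y^2)
 v(y) = sqrt(C1 + y^2)


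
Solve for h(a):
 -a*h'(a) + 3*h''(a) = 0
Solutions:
 h(a) = C1 + C2*erfi(sqrt(6)*a/6)


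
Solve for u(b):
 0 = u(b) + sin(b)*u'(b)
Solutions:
 u(b) = C1*sqrt(cos(b) + 1)/sqrt(cos(b) - 1)


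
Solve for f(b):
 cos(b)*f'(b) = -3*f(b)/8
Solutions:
 f(b) = C1*(sin(b) - 1)^(3/16)/(sin(b) + 1)^(3/16)


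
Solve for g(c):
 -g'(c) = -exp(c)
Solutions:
 g(c) = C1 + exp(c)


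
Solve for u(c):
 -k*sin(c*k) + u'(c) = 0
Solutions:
 u(c) = C1 - cos(c*k)


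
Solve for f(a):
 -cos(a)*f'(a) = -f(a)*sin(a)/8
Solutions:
 f(a) = C1/cos(a)^(1/8)


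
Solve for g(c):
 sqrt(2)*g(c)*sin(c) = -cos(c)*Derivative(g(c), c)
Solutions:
 g(c) = C1*cos(c)^(sqrt(2))


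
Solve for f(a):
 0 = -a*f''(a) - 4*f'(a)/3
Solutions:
 f(a) = C1 + C2/a^(1/3)


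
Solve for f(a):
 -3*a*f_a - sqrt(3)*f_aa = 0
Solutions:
 f(a) = C1 + C2*erf(sqrt(2)*3^(1/4)*a/2)


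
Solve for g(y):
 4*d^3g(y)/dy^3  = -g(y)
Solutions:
 g(y) = C3*exp(-2^(1/3)*y/2) + (C1*sin(2^(1/3)*sqrt(3)*y/4) + C2*cos(2^(1/3)*sqrt(3)*y/4))*exp(2^(1/3)*y/4)


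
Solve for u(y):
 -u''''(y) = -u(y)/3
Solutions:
 u(y) = C1*exp(-3^(3/4)*y/3) + C2*exp(3^(3/4)*y/3) + C3*sin(3^(3/4)*y/3) + C4*cos(3^(3/4)*y/3)


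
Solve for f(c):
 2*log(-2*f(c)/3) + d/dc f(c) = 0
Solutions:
 Integral(1/(log(-_y) - log(3) + log(2)), (_y, f(c)))/2 = C1 - c


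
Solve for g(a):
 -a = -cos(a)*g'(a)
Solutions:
 g(a) = C1 + Integral(a/cos(a), a)


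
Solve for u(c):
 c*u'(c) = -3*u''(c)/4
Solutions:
 u(c) = C1 + C2*erf(sqrt(6)*c/3)


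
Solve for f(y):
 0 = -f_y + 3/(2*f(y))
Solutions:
 f(y) = -sqrt(C1 + 3*y)
 f(y) = sqrt(C1 + 3*y)


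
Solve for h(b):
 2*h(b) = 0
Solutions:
 h(b) = 0


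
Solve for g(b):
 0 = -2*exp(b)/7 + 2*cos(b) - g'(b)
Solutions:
 g(b) = C1 - 2*exp(b)/7 + 2*sin(b)


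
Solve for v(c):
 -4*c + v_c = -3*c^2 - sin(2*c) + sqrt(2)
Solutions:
 v(c) = C1 - c^3 + 2*c^2 + sqrt(2)*c + cos(2*c)/2


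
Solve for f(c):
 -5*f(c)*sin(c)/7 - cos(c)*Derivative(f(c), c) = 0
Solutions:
 f(c) = C1*cos(c)^(5/7)


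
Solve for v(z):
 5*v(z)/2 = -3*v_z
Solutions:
 v(z) = C1*exp(-5*z/6)


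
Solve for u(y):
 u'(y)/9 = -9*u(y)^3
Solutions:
 u(y) = -sqrt(2)*sqrt(-1/(C1 - 81*y))/2
 u(y) = sqrt(2)*sqrt(-1/(C1 - 81*y))/2


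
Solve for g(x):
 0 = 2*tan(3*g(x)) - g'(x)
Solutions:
 g(x) = -asin(C1*exp(6*x))/3 + pi/3
 g(x) = asin(C1*exp(6*x))/3


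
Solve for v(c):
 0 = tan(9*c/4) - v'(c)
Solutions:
 v(c) = C1 - 4*log(cos(9*c/4))/9


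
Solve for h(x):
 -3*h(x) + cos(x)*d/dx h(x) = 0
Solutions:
 h(x) = C1*(sin(x) + 1)^(3/2)/(sin(x) - 1)^(3/2)


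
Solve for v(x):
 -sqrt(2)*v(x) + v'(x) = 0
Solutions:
 v(x) = C1*exp(sqrt(2)*x)


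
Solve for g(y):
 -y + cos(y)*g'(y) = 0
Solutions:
 g(y) = C1 + Integral(y/cos(y), y)


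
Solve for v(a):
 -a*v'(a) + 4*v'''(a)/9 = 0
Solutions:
 v(a) = C1 + Integral(C2*airyai(2^(1/3)*3^(2/3)*a/2) + C3*airybi(2^(1/3)*3^(2/3)*a/2), a)


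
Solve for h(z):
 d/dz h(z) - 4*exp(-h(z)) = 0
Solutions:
 h(z) = log(C1 + 4*z)


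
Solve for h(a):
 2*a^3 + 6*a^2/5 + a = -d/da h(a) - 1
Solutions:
 h(a) = C1 - a^4/2 - 2*a^3/5 - a^2/2 - a


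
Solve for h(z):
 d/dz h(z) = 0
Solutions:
 h(z) = C1


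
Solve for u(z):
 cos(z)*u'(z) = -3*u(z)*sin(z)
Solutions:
 u(z) = C1*cos(z)^3


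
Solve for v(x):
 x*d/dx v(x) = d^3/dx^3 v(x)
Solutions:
 v(x) = C1 + Integral(C2*airyai(x) + C3*airybi(x), x)


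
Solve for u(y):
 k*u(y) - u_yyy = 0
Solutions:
 u(y) = C1*exp(k^(1/3)*y) + C2*exp(k^(1/3)*y*(-1 + sqrt(3)*I)/2) + C3*exp(-k^(1/3)*y*(1 + sqrt(3)*I)/2)


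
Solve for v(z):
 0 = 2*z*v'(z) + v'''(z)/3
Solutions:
 v(z) = C1 + Integral(C2*airyai(-6^(1/3)*z) + C3*airybi(-6^(1/3)*z), z)


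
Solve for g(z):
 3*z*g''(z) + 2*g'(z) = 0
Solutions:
 g(z) = C1 + C2*z^(1/3)


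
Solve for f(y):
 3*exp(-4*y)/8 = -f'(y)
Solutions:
 f(y) = C1 + 3*exp(-4*y)/32


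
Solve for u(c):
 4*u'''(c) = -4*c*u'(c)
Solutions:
 u(c) = C1 + Integral(C2*airyai(-c) + C3*airybi(-c), c)


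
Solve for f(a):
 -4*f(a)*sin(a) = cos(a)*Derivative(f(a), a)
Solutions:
 f(a) = C1*cos(a)^4


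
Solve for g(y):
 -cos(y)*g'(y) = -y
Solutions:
 g(y) = C1 + Integral(y/cos(y), y)


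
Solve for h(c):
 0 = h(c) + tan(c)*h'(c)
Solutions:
 h(c) = C1/sin(c)


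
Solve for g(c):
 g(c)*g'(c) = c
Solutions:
 g(c) = -sqrt(C1 + c^2)
 g(c) = sqrt(C1 + c^2)


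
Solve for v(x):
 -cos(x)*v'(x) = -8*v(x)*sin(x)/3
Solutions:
 v(x) = C1/cos(x)^(8/3)


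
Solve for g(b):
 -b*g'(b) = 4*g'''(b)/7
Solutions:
 g(b) = C1 + Integral(C2*airyai(-14^(1/3)*b/2) + C3*airybi(-14^(1/3)*b/2), b)


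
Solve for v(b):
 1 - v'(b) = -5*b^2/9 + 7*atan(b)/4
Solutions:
 v(b) = C1 + 5*b^3/27 - 7*b*atan(b)/4 + b + 7*log(b^2 + 1)/8


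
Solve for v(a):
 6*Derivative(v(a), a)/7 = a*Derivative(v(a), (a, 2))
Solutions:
 v(a) = C1 + C2*a^(13/7)


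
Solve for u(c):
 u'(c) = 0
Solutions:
 u(c) = C1


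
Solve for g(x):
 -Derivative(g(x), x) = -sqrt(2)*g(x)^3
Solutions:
 g(x) = -sqrt(2)*sqrt(-1/(C1 + sqrt(2)*x))/2
 g(x) = sqrt(2)*sqrt(-1/(C1 + sqrt(2)*x))/2


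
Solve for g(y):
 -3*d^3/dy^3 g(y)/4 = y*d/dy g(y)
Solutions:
 g(y) = C1 + Integral(C2*airyai(-6^(2/3)*y/3) + C3*airybi(-6^(2/3)*y/3), y)


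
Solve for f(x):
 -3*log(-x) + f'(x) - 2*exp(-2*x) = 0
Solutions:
 f(x) = C1 + 3*x*log(-x) - 3*x - exp(-2*x)


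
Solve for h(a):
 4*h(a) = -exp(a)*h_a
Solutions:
 h(a) = C1*exp(4*exp(-a))


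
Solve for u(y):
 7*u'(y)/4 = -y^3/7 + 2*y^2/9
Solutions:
 u(y) = C1 - y^4/49 + 8*y^3/189


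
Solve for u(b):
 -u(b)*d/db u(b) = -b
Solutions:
 u(b) = -sqrt(C1 + b^2)
 u(b) = sqrt(C1 + b^2)


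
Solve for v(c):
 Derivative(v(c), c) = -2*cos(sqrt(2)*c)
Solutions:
 v(c) = C1 - sqrt(2)*sin(sqrt(2)*c)


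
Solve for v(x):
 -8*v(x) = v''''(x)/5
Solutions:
 v(x) = (C1*sin(10^(1/4)*x) + C2*cos(10^(1/4)*x))*exp(-10^(1/4)*x) + (C3*sin(10^(1/4)*x) + C4*cos(10^(1/4)*x))*exp(10^(1/4)*x)


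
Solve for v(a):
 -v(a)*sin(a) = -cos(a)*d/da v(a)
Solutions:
 v(a) = C1/cos(a)


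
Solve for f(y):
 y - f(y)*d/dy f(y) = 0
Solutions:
 f(y) = -sqrt(C1 + y^2)
 f(y) = sqrt(C1 + y^2)


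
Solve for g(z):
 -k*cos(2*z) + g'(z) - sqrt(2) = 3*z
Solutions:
 g(z) = C1 + k*sin(2*z)/2 + 3*z^2/2 + sqrt(2)*z


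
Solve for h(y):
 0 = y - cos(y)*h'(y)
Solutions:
 h(y) = C1 + Integral(y/cos(y), y)


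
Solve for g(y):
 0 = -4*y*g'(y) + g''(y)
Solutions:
 g(y) = C1 + C2*erfi(sqrt(2)*y)


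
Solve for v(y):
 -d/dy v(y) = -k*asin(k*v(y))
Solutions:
 Integral(1/asin(_y*k), (_y, v(y))) = C1 + k*y


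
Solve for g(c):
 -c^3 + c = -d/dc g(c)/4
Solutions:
 g(c) = C1 + c^4 - 2*c^2


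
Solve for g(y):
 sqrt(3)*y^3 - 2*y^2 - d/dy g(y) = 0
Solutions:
 g(y) = C1 + sqrt(3)*y^4/4 - 2*y^3/3


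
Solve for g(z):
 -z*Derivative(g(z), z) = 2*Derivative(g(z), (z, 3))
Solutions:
 g(z) = C1 + Integral(C2*airyai(-2^(2/3)*z/2) + C3*airybi(-2^(2/3)*z/2), z)


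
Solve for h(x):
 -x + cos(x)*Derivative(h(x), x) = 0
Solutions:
 h(x) = C1 + Integral(x/cos(x), x)


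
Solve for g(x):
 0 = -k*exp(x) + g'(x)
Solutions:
 g(x) = C1 + k*exp(x)


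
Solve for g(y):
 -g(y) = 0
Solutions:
 g(y) = 0


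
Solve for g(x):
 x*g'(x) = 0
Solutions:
 g(x) = C1


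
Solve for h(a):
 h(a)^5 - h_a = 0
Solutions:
 h(a) = -(-1/(C1 + 4*a))^(1/4)
 h(a) = (-1/(C1 + 4*a))^(1/4)
 h(a) = -I*(-1/(C1 + 4*a))^(1/4)
 h(a) = I*(-1/(C1 + 4*a))^(1/4)


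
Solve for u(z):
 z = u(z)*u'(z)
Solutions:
 u(z) = -sqrt(C1 + z^2)
 u(z) = sqrt(C1 + z^2)


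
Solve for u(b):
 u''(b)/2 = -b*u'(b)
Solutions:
 u(b) = C1 + C2*erf(b)


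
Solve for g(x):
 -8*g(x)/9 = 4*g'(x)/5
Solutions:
 g(x) = C1*exp(-10*x/9)


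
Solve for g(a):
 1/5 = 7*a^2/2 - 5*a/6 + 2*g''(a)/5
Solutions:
 g(a) = C1 + C2*a - 35*a^4/48 + 25*a^3/72 + a^2/4


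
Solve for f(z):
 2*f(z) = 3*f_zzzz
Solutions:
 f(z) = C1*exp(-2^(1/4)*3^(3/4)*z/3) + C2*exp(2^(1/4)*3^(3/4)*z/3) + C3*sin(2^(1/4)*3^(3/4)*z/3) + C4*cos(2^(1/4)*3^(3/4)*z/3)


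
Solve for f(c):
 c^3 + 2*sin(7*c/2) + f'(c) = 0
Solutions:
 f(c) = C1 - c^4/4 + 4*cos(7*c/2)/7


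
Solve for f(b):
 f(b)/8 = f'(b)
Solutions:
 f(b) = C1*exp(b/8)


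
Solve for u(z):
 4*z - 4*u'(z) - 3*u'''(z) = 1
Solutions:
 u(z) = C1 + C2*sin(2*sqrt(3)*z/3) + C3*cos(2*sqrt(3)*z/3) + z^2/2 - z/4


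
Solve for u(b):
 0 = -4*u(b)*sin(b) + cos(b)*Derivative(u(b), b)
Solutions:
 u(b) = C1/cos(b)^4


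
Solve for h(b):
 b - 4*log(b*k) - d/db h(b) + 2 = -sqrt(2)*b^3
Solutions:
 h(b) = C1 + sqrt(2)*b^4/4 + b^2/2 - 4*b*log(b*k) + 6*b


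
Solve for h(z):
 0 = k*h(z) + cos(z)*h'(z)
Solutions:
 h(z) = C1*exp(k*(log(sin(z) - 1) - log(sin(z) + 1))/2)


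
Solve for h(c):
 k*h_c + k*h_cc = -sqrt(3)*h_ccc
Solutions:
 h(c) = C1 + C2*exp(sqrt(3)*c*(-k + sqrt(k*(k - 4*sqrt(3))))/6) + C3*exp(-sqrt(3)*c*(k + sqrt(k*(k - 4*sqrt(3))))/6)


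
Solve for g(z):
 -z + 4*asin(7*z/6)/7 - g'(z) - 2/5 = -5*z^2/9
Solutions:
 g(z) = C1 + 5*z^3/27 - z^2/2 + 4*z*asin(7*z/6)/7 - 2*z/5 + 4*sqrt(36 - 49*z^2)/49


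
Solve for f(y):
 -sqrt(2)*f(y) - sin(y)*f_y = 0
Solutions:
 f(y) = C1*(cos(y) + 1)^(sqrt(2)/2)/(cos(y) - 1)^(sqrt(2)/2)


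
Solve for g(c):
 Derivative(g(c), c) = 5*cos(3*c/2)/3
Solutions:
 g(c) = C1 + 10*sin(3*c/2)/9


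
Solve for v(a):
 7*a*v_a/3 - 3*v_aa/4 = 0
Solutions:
 v(a) = C1 + C2*erfi(sqrt(14)*a/3)


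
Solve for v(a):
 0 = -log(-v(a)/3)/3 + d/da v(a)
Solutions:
 -3*Integral(1/(log(-_y) - log(3)), (_y, v(a))) = C1 - a


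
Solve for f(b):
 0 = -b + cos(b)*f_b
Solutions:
 f(b) = C1 + Integral(b/cos(b), b)


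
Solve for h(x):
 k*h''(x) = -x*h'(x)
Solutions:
 h(x) = C1 + C2*sqrt(k)*erf(sqrt(2)*x*sqrt(1/k)/2)


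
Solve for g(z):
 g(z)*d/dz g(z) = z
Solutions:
 g(z) = -sqrt(C1 + z^2)
 g(z) = sqrt(C1 + z^2)


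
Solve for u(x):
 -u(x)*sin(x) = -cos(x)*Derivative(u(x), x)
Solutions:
 u(x) = C1/cos(x)


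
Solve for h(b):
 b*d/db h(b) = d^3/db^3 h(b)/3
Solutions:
 h(b) = C1 + Integral(C2*airyai(3^(1/3)*b) + C3*airybi(3^(1/3)*b), b)


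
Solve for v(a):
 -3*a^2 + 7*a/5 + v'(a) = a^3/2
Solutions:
 v(a) = C1 + a^4/8 + a^3 - 7*a^2/10


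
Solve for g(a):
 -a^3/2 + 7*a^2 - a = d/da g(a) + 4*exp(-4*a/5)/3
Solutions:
 g(a) = C1 - a^4/8 + 7*a^3/3 - a^2/2 + 5*exp(-4*a/5)/3


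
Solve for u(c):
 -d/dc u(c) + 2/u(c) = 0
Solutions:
 u(c) = -sqrt(C1 + 4*c)
 u(c) = sqrt(C1 + 4*c)


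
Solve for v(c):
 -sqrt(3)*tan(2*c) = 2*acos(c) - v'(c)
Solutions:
 v(c) = C1 + 2*c*acos(c) - 2*sqrt(1 - c^2) - sqrt(3)*log(cos(2*c))/2


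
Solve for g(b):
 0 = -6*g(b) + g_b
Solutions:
 g(b) = C1*exp(6*b)


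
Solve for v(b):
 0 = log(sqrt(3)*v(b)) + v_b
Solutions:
 2*Integral(1/(2*log(_y) + log(3)), (_y, v(b))) = C1 - b


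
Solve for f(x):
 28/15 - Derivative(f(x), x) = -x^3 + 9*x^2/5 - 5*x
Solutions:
 f(x) = C1 + x^4/4 - 3*x^3/5 + 5*x^2/2 + 28*x/15


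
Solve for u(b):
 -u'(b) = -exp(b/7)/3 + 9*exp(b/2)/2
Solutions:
 u(b) = C1 + 7*exp(b/7)/3 - 9*exp(b/2)


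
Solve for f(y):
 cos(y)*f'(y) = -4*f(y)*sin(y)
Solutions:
 f(y) = C1*cos(y)^4


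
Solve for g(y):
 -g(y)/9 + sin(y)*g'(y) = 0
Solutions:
 g(y) = C1*(cos(y) - 1)^(1/18)/(cos(y) + 1)^(1/18)


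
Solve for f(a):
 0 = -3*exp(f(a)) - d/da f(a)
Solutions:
 f(a) = log(1/(C1 + 3*a))


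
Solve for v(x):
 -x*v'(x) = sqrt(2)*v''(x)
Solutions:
 v(x) = C1 + C2*erf(2^(1/4)*x/2)


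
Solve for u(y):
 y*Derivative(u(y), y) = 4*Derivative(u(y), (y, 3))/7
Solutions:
 u(y) = C1 + Integral(C2*airyai(14^(1/3)*y/2) + C3*airybi(14^(1/3)*y/2), y)


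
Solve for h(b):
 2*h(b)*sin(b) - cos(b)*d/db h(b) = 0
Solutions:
 h(b) = C1/cos(b)^2


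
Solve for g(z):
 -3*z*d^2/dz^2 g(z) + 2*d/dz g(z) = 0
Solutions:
 g(z) = C1 + C2*z^(5/3)


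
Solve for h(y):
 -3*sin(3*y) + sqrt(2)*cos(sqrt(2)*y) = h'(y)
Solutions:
 h(y) = C1 + sin(sqrt(2)*y) + cos(3*y)


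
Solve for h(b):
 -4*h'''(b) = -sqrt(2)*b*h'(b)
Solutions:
 h(b) = C1 + Integral(C2*airyai(sqrt(2)*b/2) + C3*airybi(sqrt(2)*b/2), b)


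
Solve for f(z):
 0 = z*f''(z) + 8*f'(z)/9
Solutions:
 f(z) = C1 + C2*z^(1/9)


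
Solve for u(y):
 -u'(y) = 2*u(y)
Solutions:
 u(y) = C1*exp(-2*y)


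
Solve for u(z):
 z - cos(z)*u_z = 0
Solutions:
 u(z) = C1 + Integral(z/cos(z), z)


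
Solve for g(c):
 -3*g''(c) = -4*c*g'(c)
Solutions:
 g(c) = C1 + C2*erfi(sqrt(6)*c/3)


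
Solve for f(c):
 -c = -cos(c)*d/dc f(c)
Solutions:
 f(c) = C1 + Integral(c/cos(c), c)


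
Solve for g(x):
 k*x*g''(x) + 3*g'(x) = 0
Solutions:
 g(x) = C1 + x^(((re(k) - 3)*re(k) + im(k)^2)/(re(k)^2 + im(k)^2))*(C2*sin(3*log(x)*Abs(im(k))/(re(k)^2 + im(k)^2)) + C3*cos(3*log(x)*im(k)/(re(k)^2 + im(k)^2)))


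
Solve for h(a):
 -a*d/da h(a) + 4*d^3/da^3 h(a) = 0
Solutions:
 h(a) = C1 + Integral(C2*airyai(2^(1/3)*a/2) + C3*airybi(2^(1/3)*a/2), a)


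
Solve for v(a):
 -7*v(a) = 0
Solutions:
 v(a) = 0


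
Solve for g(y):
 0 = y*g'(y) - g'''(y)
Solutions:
 g(y) = C1 + Integral(C2*airyai(y) + C3*airybi(y), y)


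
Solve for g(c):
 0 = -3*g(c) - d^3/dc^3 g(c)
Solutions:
 g(c) = C3*exp(-3^(1/3)*c) + (C1*sin(3^(5/6)*c/2) + C2*cos(3^(5/6)*c/2))*exp(3^(1/3)*c/2)


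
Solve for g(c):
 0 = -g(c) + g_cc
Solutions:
 g(c) = C1*exp(-c) + C2*exp(c)


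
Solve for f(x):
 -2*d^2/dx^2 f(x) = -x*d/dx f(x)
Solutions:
 f(x) = C1 + C2*erfi(x/2)


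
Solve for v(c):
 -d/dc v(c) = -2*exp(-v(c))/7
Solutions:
 v(c) = log(C1 + 2*c/7)


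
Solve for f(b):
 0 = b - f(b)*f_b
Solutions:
 f(b) = -sqrt(C1 + b^2)
 f(b) = sqrt(C1 + b^2)


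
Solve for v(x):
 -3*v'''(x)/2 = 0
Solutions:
 v(x) = C1 + C2*x + C3*x^2


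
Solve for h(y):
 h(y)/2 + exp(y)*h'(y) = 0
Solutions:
 h(y) = C1*exp(exp(-y)/2)


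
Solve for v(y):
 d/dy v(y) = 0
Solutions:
 v(y) = C1


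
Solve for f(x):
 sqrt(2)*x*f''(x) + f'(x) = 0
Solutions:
 f(x) = C1 + C2*x^(1 - sqrt(2)/2)


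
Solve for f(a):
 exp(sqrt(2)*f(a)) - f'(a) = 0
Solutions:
 f(a) = sqrt(2)*(2*log(-1/(C1 + a)) - log(2))/4


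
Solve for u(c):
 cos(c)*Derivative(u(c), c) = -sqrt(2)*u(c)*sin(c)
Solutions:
 u(c) = C1*cos(c)^(sqrt(2))


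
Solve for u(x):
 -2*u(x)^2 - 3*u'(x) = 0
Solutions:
 u(x) = 3/(C1 + 2*x)


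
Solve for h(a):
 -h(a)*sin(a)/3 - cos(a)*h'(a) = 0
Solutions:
 h(a) = C1*cos(a)^(1/3)


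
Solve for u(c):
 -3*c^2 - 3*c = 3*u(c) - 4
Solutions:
 u(c) = -c^2 - c + 4/3


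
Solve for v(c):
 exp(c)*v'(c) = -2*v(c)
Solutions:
 v(c) = C1*exp(2*exp(-c))


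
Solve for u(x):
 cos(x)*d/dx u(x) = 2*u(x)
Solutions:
 u(x) = C1*(sin(x) + 1)/(sin(x) - 1)


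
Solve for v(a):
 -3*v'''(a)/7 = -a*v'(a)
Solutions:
 v(a) = C1 + Integral(C2*airyai(3^(2/3)*7^(1/3)*a/3) + C3*airybi(3^(2/3)*7^(1/3)*a/3), a)


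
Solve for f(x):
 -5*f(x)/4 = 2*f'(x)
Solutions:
 f(x) = C1*exp(-5*x/8)


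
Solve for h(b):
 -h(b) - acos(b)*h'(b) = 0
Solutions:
 h(b) = C1*exp(-Integral(1/acos(b), b))


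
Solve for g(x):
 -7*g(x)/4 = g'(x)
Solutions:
 g(x) = C1*exp(-7*x/4)


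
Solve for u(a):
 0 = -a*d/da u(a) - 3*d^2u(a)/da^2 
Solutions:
 u(a) = C1 + C2*erf(sqrt(6)*a/6)


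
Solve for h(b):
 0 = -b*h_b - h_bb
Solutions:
 h(b) = C1 + C2*erf(sqrt(2)*b/2)


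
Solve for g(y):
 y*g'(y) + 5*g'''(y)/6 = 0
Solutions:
 g(y) = C1 + Integral(C2*airyai(-5^(2/3)*6^(1/3)*y/5) + C3*airybi(-5^(2/3)*6^(1/3)*y/5), y)


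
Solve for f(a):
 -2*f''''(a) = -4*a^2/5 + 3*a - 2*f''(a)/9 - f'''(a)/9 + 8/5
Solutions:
 f(a) = C1 + C2*a + C3*exp(a*(1 - sqrt(145))/36) + C4*exp(a*(1 + sqrt(145))/36) - 3*a^4/10 + 57*a^3/20 - 1323*a^2/40


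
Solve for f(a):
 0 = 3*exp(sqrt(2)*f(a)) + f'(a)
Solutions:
 f(a) = sqrt(2)*(2*log(1/(C1 + 3*a)) - log(2))/4


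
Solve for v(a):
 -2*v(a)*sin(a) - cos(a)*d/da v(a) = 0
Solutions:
 v(a) = C1*cos(a)^2


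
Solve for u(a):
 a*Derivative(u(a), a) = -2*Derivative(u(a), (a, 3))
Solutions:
 u(a) = C1 + Integral(C2*airyai(-2^(2/3)*a/2) + C3*airybi(-2^(2/3)*a/2), a)
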